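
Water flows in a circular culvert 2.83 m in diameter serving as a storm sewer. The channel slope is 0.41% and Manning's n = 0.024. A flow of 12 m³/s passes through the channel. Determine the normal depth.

y_n = 2.1 m

Manning's equation rearranged: A R^(2/3) = nQ / (1·√S) = 0.024 × 12 / (√0.0041) = 4.498.
Trying y = 2.62 m: A R^(2/3) = 5.367 — high.
Trying y = 1.56 m: A R^(2/3) = 2.936 — low.
Trying y = 2.1 m: A R^(2/3) = 4.498 — ≈ 4.498.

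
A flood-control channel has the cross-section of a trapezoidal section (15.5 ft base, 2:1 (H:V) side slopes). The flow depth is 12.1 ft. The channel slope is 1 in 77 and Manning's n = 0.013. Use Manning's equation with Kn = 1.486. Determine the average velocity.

With bottom width b = 15.5 ft and side slope z = 2: A = (b + zy)y = (15.5 + 2×12.1)×12.1 = 480.4 ft²; P = b + 2y√(1+z²) = 15.5 + 2×12.1×2.236 = 69.61 ft.
Hydraulic radius R = A/P = 480.4/69.61 = 6.901 ft.
From Manning's equation, V = (1.486/n) R^(2/3) S^(1/2) = (1.486/0.013) × 6.901^(2/3) × 0.01299^(1/2) = 47.2 ft/s.

V = 47.2 ft/s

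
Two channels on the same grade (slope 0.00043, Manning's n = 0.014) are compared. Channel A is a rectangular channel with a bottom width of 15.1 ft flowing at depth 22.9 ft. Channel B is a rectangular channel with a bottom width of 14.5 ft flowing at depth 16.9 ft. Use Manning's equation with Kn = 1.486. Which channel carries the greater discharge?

channel A

Channel A: Flow area A = b·y = 15.1 × 22.9 = 345.8 ft². Wetted perimeter P = b + 2y = 15.1 + 2×22.9 = 60.9 ft. Hydraulic radius R = A/P = 345.8/60.9 = 5.678 ft. Q_A = (1.486/0.014)·345.8·5.678^(2/3)·√0.00043 = 2422 ft³/s.
Channel B: Flow area A = b·y = 14.5 × 16.9 = 245 ft². Wetted perimeter P = b + 2y = 14.5 + 2×16.9 = 48.3 ft. Hydraulic radius R = A/P = 245/48.3 = 5.073 ft. Q_B = (1.486/0.014)·245·5.073^(2/3)·√0.00043 = 1593 ft³/s.
Q_A = 2422 ft³/s vs Q_B = 1593 ft³/s, so channel A carries more.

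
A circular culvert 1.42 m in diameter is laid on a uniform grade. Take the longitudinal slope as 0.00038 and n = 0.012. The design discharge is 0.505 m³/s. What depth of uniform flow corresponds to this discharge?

Manning's equation rearranged: A R^(2/3) = nQ / (1·√S) = 0.012 × 0.505 / (√0.00038) = 0.3109.
Try y = 0.738 m: A R^(2/3) = 0.4237 — over.
Try y = 0.617 m: A R^(2/3) = 0.3108 — close enough.

y_n = 0.617 m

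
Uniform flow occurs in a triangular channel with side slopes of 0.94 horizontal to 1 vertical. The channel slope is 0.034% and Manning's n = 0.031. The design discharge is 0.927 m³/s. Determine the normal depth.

y_n = 1.58 m

Manning's equation rearranged: A R^(2/3) = nQ / (1·√S) = 0.031 × 0.927 / (√0.00034) = 1.558.
Try y = 1.2 m: A R^(2/3) = 0.7482 — low.
Try y = 1.95 m: A R^(2/3) = 2.731 — high.
Try y = 1.58 m: A R^(2/3) = 1.558 — matches.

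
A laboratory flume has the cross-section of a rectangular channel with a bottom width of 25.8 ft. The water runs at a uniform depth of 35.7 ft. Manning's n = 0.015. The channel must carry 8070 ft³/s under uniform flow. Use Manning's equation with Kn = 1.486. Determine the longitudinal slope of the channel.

Flow area A = b·y = 25.8 × 35.7 = 921.1 ft². Wetted perimeter P = b + 2y = 25.8 + 2×35.7 = 97.2 ft.
Hydraulic radius R = A/P = 921.1/97.2 = 9.476 ft.
From Manning's equation, S = [nQ / (1.486 A R^(2/3))]² = [0.015 × 8070 / (1.486 × 921.1 × 9.476^(2/3))]² = 0.00039.

S = 0.00039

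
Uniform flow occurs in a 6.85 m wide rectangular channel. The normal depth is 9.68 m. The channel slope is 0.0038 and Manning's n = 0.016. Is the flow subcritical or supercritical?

Flow area A = b·y = 6.85 × 9.68 = 66.31 m². Wetted perimeter P = b + 2y = 6.85 + 2×9.68 = 26.21 m.
Hydraulic radius R = A/P = 66.31/26.21 = 2.53 m.
V = (1/n) R^(2/3) √S = (1/0.016) × 2.53^(2/3) × √0.0038 = 7.153 m/s. Hydraulic depth D_h = A/T = 66.31/6.85 = 9.68 m.
Froude number Fr = V/√(g·D_h) = 7.153/√(9.81×9.68) = 0.734, which is less than 1, so the flow is subcritical.

subcritical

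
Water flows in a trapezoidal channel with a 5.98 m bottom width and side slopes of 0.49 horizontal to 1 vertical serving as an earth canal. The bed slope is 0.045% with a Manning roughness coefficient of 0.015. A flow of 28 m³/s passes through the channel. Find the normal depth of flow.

Manning's equation rearranged: A R^(2/3) = nQ / (1·√S) = 0.015 × 28 / (√0.00045) = 19.8.
Trying y = 2.68 m: A R^(2/3) = 27.14 — too large.
Trying y = 1.73 m: A R^(2/3) = 13.35 — too small.
Trying y = 2.21 m: A R^(2/3) = 19.83 — ≈ 19.8.

y_n = 2.21 m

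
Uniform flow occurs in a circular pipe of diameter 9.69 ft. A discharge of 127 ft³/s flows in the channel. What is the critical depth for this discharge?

At critical depth, Q² T / (g A³) = 1, i.e. A³/T = Q²/g = 127²/32.2 = 500.9.
Try y = 2.29 ft: A³/T = 286.8 — low.
Try y = 3.07 ft: A³/T = 896.1 — high.
Try y = 2.64 ft: A³/T = 499 — ≈ 500.9.

y_c = 2.64 ft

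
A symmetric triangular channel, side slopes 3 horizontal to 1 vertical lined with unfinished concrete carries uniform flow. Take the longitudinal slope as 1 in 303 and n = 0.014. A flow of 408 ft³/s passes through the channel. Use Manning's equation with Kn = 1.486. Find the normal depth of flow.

Manning's equation rearranged: A R^(2/3) = nQ / (1.486·√S) = 0.014 × 408 / (1.486 × √0.0033) = 66.91.
Try y = 4.75 ft: A R^(2/3) = 116.3 — too large.
Try y = 3.86 ft: A R^(2/3) = 66.9 — ≈ 66.91.

y_n = 3.86 ft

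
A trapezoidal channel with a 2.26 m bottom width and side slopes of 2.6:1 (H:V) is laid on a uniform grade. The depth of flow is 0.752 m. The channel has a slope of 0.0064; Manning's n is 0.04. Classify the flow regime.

subcritical

With bottom width b = 2.26 m and side slope z = 2.6: A = (b + zy)y = (2.26 + 2.6×0.752)×0.752 = 3.17 m²; P = b + 2y√(1+z²) = 2.26 + 2×0.752×2.786 = 6.45 m.
Hydraulic radius R = A/P = 3.17/6.45 = 0.4915 m.
V = (1/n) R^(2/3) √S = (1/0.04) × 0.4915^(2/3) × √0.0064 = 1.246 m/s. Hydraulic depth D_h = A/T = 3.17/6.17 = 0.5137 m.
Froude number Fr = V/√(g·D_h) = 1.246/√(9.81×0.5137) = 0.555, which is less than 1, so the flow is subcritical.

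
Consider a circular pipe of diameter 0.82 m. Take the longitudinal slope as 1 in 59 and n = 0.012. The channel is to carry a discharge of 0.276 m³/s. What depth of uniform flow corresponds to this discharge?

Manning's equation rearranged: A R^(2/3) = nQ / (1·√S) = 0.012 × 0.276 / (√0.01695) = 0.02544.
Trying y = 0.234 m: A R^(2/3) = 0.03263 — over.
Trying y = 0.145 m: A R^(2/3) = 0.01252 — short.
Trying y = 0.206 m: A R^(2/3) = 0.02539 — ≈ 0.02544.

y_n = 0.206 m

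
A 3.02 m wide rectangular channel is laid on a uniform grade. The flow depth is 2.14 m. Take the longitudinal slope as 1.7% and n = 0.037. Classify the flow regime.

Flow area A = b·y = 3.02 × 2.14 = 6.463 m². Wetted perimeter P = b + 2y = 3.02 + 2×2.14 = 7.3 m.
Hydraulic radius R = A/P = 6.463/7.3 = 0.8853 m.
V = (1/n) R^(2/3) √S = (1/0.037) × 0.8853^(2/3) × √0.017 = 3.249 m/s. Hydraulic depth D_h = A/T = 6.463/3.02 = 2.14 m.
Froude number Fr = V/√(g·D_h) = 3.249/√(9.81×2.14) = 0.709, which is less than 1, so the flow is subcritical.

subcritical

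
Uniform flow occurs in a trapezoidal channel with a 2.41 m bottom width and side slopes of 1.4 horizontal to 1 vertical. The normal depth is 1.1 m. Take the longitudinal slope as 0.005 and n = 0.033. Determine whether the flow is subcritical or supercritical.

subcritical

With bottom width b = 2.41 m and side slope z = 1.4: A = (b + zy)y = (2.41 + 1.4×1.1)×1.1 = 4.345 m²; P = b + 2y√(1+z²) = 2.41 + 2×1.1×1.72 = 6.195 m.
Hydraulic radius R = A/P = 4.345/6.195 = 0.7014 m.
V = (1/n) R^(2/3) √S = (1/0.033) × 0.7014^(2/3) × √0.005 = 1.691 m/s. Hydraulic depth D_h = A/T = 4.345/5.49 = 0.7914 m.
Froude number Fr = V/√(g·D_h) = 1.691/√(9.81×0.7914) = 0.607, which is less than 1, so the flow is subcritical.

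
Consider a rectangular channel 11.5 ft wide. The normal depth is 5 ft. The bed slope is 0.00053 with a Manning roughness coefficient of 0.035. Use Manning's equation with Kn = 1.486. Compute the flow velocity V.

Flow area A = b·y = 11.5 × 5 = 57.5 ft². Wetted perimeter P = b + 2y = 11.5 + 2×5 = 21.5 ft.
Hydraulic radius R = A/P = 57.5/21.5 = 2.674 ft.
From Manning's equation, V = (1.486/n) R^(2/3) S^(1/2) = (1.486/0.035) × 2.674^(2/3) × 0.00053^(1/2) = 1.88 ft/s.

V = 1.88 ft/s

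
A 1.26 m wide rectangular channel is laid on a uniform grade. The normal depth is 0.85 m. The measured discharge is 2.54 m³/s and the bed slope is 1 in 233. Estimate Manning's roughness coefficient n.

n = 0.014

Flow area A = b·y = 1.26 × 0.85 = 1.071 m². Wetted perimeter P = b + 2y = 1.26 + 2×0.85 = 2.96 m.
Hydraulic radius R = A/P = 1.071/2.96 = 0.3618 m.
Rearranging Manning's equation: n = (1/Q) A R^(2/3) S^(1/2) = (1/2.54) × 1.071 × 0.3618^(2/3) × √0.004292 = 0.014.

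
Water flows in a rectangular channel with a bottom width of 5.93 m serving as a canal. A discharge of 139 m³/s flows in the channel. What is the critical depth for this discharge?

y_c = 3.83 m

For a rectangular channel, critical depth y_c = (q²/g)^(1/3) where q = Q/b = 139/5.93 = 23.44 m²/s.
So y_c = (23.44²/9.81)^(1/3) = 3.83 m.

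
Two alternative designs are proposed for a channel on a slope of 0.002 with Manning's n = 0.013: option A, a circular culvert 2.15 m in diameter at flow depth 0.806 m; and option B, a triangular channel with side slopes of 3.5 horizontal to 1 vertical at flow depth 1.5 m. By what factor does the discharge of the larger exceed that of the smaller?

Channel A: For a circular section of diameter D = 2.15 m at depth y = 0.806 m, the central angle is θ = 2 arccos(1 − 2y/D) = 2.636 rad. Then A = (D²/8)(θ − sin θ) = 1.243 m² and P = Dθ/2 = 2.833 m. Hydraulic radius R = A/P = 1.243/2.833 = 0.4387 m. Q_A = (1/0.013)·1.243·0.4387^(2/3)·√0.002 = 2.469 m³/s.
Channel B: For a triangular section with side slope z = 3.5: A = zy² = 3.5×1.5² = 7.875 m²; P = 2y√(1+z²) = 2×1.5×3.64 = 10.92 m. Hydraulic radius R = A/P = 7.875/10.92 = 0.7211 m. Q_B = (1/0.013)·7.875·0.7211^(2/3)·√0.002 = 21.79 m³/s.
The larger discharge is 21.79 m³/s and the smaller is 2.469 m³/s; the ratio is 8.82.

8.82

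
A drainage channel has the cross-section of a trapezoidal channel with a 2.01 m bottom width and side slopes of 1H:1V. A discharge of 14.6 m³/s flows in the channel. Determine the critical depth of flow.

y_c = 1.38 m

At critical depth, Q² T / (g A³) = 1, i.e. A³/T = Q²/g = 14.6²/9.81 = 21.73.
At y = 1.55 m: A³/T = 32.88 — too large.
At y = 1.01 m: A³/T = 7.042 — too small.
At y = 1.38 m: A³/T = 21.46 — ≈ 21.73.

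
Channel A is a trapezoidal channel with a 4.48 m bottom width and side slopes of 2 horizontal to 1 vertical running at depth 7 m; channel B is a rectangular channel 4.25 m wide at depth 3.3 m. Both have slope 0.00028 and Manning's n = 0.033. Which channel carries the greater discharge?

channel A

Channel A: With bottom width b = 4.48 m and side slope z = 2: A = (b + zy)y = (4.48 + 2×7)×7 = 129.4 m²; P = b + 2y√(1+z²) = 4.48 + 2×7×2.236 = 35.78 m. Hydraulic radius R = A/P = 129.4/35.78 = 3.615 m. Q_A = (1/0.033)·129.4·3.615^(2/3)·√0.00028 = 154.5 m³/s.
Channel B: Flow area A = b·y = 4.25 × 3.3 = 14.02 m². Wetted perimeter P = b + 2y = 4.25 + 2×3.3 = 10.85 m. Hydraulic radius R = A/P = 14.02/10.85 = 1.293 m. Q_B = (1/0.033)·14.02·1.293^(2/3)·√0.00028 = 8.439 m³/s.
Q_A = 154.5 m³/s vs Q_B = 8.439 m³/s, so channel A carries more.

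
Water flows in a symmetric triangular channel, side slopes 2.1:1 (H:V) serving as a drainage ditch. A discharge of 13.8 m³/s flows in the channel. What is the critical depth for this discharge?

y_c = 1.55 m

At critical depth, Q² T / (g A³) = 1, i.e. A³/T = Q²/g = 13.8²/9.81 = 19.41.
At y = 1.25 m: A³/T = 6.729 — short.
At y = 1.55 m: A³/T = 19.73 — matches.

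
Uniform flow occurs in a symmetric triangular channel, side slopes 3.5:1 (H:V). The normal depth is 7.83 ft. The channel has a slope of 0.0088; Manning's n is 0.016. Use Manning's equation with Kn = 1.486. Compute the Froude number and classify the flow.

supercritical

For a triangular section with side slope z = 3.5: A = zy² = 3.5×7.83² = 214.6 ft²; P = 2y√(1+z²) = 2×7.83×3.64 = 57 ft.
Hydraulic radius R = A/P = 214.6/57 = 3.764 ft.
V = (1.486/n) R^(2/3) √S = (1.486/0.016) × 3.764^(2/3) × √0.0088 = 21.08 ft/s. Hydraulic depth D_h = A/T = 214.6/54.81 = 3.915 ft.
Froude number Fr = V/√(g·D_h) = 21.08/√(32.2×3.915) = 1.88, which is greater than 1, so the flow is supercritical.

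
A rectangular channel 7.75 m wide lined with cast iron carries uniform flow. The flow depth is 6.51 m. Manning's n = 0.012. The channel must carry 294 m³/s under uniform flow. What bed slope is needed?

Flow area A = b·y = 7.75 × 6.51 = 50.45 m². Wetted perimeter P = b + 2y = 7.75 + 2×6.51 = 20.77 m.
Hydraulic radius R = A/P = 50.45/20.77 = 2.429 m.
From Manning's equation, S = [nQ / (1 A R^(2/3))]² = [0.012 × 294 / (1 × 50.45 × 2.429^(2/3))]² = 0.0015.

S = 0.0015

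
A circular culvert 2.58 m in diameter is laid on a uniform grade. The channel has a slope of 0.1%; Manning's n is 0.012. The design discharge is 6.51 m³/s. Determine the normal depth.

Manning's equation rearranged: A R^(2/3) = nQ / (1·√S) = 0.012 × 6.51 / (√0.001) = 2.47.
Try y = 1.86 m: A R^(2/3) = 3.393 — too large.
Try y = 1.16 m: A R^(2/3) = 1.623 — too small.
Try y = 1.49 m: A R^(2/3) = 2.471 — close enough.

y_n = 1.49 m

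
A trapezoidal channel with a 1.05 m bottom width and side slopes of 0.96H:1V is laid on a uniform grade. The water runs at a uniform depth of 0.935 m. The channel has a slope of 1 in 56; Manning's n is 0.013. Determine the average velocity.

V = 6.48 m/s

With bottom width b = 1.05 m and side slope z = 0.96: A = (b + zy)y = (1.05 + 0.96×0.935)×0.935 = 1.821 m²; P = b + 2y√(1+z²) = 1.05 + 2×0.935×1.386 = 3.642 m.
Hydraulic radius R = A/P = 1.821/3.642 = 0.5 m.
From Manning's equation, V = (1/n) R^(2/3) S^(1/2) = (1/0.013) × 0.5^(2/3) × 0.01786^(1/2) = 6.48 m/s.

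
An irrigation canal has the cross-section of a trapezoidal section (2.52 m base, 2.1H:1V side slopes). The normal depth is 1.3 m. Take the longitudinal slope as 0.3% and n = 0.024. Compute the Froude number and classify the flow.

subcritical

With bottom width b = 2.52 m and side slope z = 2.1: A = (b + zy)y = (2.52 + 2.1×1.3)×1.3 = 6.825 m²; P = b + 2y√(1+z²) = 2.52 + 2×1.3×2.326 = 8.567 m.
Hydraulic radius R = A/P = 6.825/8.567 = 0.7966 m.
V = (1/n) R^(2/3) √S = (1/0.024) × 0.7966^(2/3) × √0.003 = 1.961 m/s. Hydraulic depth D_h = A/T = 6.825/7.98 = 0.8553 m.
Froude number Fr = V/√(g·D_h) = 1.961/√(9.81×0.8553) = 0.677, which is less than 1, so the flow is subcritical.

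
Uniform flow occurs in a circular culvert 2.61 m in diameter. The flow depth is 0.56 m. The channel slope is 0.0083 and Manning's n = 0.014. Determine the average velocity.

V = 3.14 m/s

For a circular section of diameter D = 2.61 m at depth y = 0.56 m, the central angle is θ = 2 arccos(1 − 2y/D) = 1.926 rad. Then A = (D²/8)(θ − sin θ) = 0.8422 m² and P = Dθ/2 = 2.514 m.
Hydraulic radius R = A/P = 0.8422/2.514 = 0.335 m.
From Manning's equation, V = (1/n) R^(2/3) S^(1/2) = (1/0.014) × 0.335^(2/3) × 0.0083^(1/2) = 3.14 m/s.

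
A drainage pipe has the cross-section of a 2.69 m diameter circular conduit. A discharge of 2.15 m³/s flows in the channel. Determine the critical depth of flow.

y_c = 0.635 m

At critical depth, Q² T / (g A³) = 1, i.e. A³/T = Q²/g = 2.15²/9.81 = 0.4712.
Trying y = 0.457 m: A³/T = 0.1298 — low.
Trying y = 0.713 m: A³/T = 0.7393 — high.
Trying y = 0.635 m: A³/T = 0.4707 — matches.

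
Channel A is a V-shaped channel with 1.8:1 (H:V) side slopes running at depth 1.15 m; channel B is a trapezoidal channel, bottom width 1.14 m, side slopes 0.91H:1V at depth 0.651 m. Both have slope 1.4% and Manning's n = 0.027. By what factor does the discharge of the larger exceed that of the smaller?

Channel A: For a triangular section with side slope z = 1.8: A = zy² = 1.8×1.15² = 2.38 m²; P = 2y√(1+z²) = 2×1.15×2.059 = 4.736 m. Hydraulic radius R = A/P = 2.38/4.736 = 0.5026 m. Q_A = (1/0.027)·2.38·0.5026^(2/3)·√0.014 = 6.595 m³/s.
Channel B: With bottom width b = 1.14 m and side slope z = 0.91: A = (b + zy)y = (1.14 + 0.91×0.651)×0.651 = 1.128 m²; P = b + 2y√(1+z²) = 1.14 + 2×0.651×1.352 = 2.9 m. Hydraulic radius R = A/P = 1.128/2.9 = 0.3888 m. Q_B = (1/0.027)·1.128·0.3888^(2/3)·√0.014 = 2.633 m³/s.
The larger discharge is 6.595 m³/s and the smaller is 2.633 m³/s; the ratio is 2.5.

2.5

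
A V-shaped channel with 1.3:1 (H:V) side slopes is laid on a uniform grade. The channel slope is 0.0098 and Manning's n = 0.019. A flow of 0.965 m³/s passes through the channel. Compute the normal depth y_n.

y_n = 0.607 m

Manning's equation rearranged: A R^(2/3) = nQ / (1·√S) = 0.019 × 0.965 / (√0.0098) = 0.1852.
Trying y = 0.444 m: A R^(2/3) = 0.08047 — short.
Trying y = 0.716 m: A R^(2/3) = 0.2878 — over.
Trying y = 0.607 m: A R^(2/3) = 0.1853 — ≈ 0.1852.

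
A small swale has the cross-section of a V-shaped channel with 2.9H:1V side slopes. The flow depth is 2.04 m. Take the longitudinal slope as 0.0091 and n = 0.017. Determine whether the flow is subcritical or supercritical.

For a triangular section with side slope z = 2.9: A = zy² = 2.9×2.04² = 12.07 m²; P = 2y√(1+z²) = 2×2.04×3.068 = 12.52 m.
Hydraulic radius R = A/P = 12.07/12.52 = 0.9643 m.
V = (1/n) R^(2/3) √S = (1/0.017) × 0.9643^(2/3) × √0.0091 = 5.477 m/s. Hydraulic depth D_h = A/T = 12.07/11.83 = 1.02 m.
Froude number Fr = V/√(g·D_h) = 5.477/√(9.81×1.02) = 1.73, which is greater than 1, so the flow is supercritical.

supercritical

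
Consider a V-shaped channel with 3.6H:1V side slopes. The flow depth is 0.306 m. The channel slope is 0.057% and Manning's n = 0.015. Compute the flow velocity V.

V = 0.444 m/s

For a triangular section with side slope z = 3.6: A = zy² = 3.6×0.306² = 0.3371 m²; P = 2y√(1+z²) = 2×0.306×3.736 = 2.287 m.
Hydraulic radius R = A/P = 0.3371/2.287 = 0.1474 m.
From Manning's equation, V = (1/n) R^(2/3) S^(1/2) = (1/0.015) × 0.1474^(2/3) × 0.00057^(1/2) = 0.444 m/s.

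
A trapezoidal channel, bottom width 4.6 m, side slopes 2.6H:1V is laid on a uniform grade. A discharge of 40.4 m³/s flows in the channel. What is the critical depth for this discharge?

At critical depth, Q² T / (g A³) = 1, i.e. A³/T = Q²/g = 40.4²/9.81 = 166.4.
At y = 1.08 m: A³/T = 50.13 — too small.
At y = 1.5 m: A³/T = 167.2 — close enough.

y_c = 1.5 m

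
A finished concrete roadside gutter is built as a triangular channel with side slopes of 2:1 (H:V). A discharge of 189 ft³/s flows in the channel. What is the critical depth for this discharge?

At critical depth, Q² T / (g A³) = 1, i.e. A³/T = Q²/g = 189²/32.2 = 1109.
At y = 3.97 ft: A³/T = 1972 — too large.
At y = 2.7 ft: A³/T = 287 — too small.
At y = 3.54 ft: A³/T = 1112 — ≈ 1109.

y_c = 3.54 ft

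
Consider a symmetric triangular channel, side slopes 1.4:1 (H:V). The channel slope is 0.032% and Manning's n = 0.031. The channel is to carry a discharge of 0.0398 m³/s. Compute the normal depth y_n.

Manning's equation rearranged: A R^(2/3) = nQ / (1·√S) = 0.031 × 0.0398 / (√0.00032) = 0.06897.
At y = 0.475 m: A R^(2/3) = 0.1056 — too large.
At y = 0.292 m: A R^(2/3) = 0.02885 — too small.
At y = 0.405 m: A R^(2/3) = 0.06902 — close enough.

y_n = 0.405 m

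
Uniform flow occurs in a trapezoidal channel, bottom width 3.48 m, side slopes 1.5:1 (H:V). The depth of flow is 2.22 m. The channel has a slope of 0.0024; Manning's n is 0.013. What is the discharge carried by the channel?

Q = 68.4 m³/s

With bottom width b = 3.48 m and side slope z = 1.5: A = (b + zy)y = (3.48 + 1.5×2.22)×2.22 = 15.12 m²; P = b + 2y√(1+z²) = 3.48 + 2×2.22×1.803 = 11.48 m.
Hydraulic radius R = A/P = 15.12/11.48 = 1.316 m.
Manning's equation: Q = (1/n) A R^(2/3) S^(1/2) = (1/0.013) × 15.12 × 1.316^(2/3) × 0.0024^(1/2) = 68.4 m³/s.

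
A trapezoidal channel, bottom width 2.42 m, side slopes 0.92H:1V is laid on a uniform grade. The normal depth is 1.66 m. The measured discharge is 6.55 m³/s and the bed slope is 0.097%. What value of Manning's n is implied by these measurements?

n = 0.03

With bottom width b = 2.42 m and side slope z = 0.92: A = (b + zy)y = (2.42 + 0.92×1.66)×1.66 = 6.552 m²; P = b + 2y√(1+z²) = 2.42 + 2×1.66×1.359 = 6.931 m.
Hydraulic radius R = A/P = 6.552/6.931 = 0.9453 m.
Rearranging Manning's equation: n = (1/Q) A R^(2/3) S^(1/2) = (1/6.55) × 6.552 × 0.9453^(2/3) × √0.00097 = 0.03.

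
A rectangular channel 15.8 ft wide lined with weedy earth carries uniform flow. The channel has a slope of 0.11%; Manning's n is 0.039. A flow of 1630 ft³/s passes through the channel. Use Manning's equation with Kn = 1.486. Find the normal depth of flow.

y_n = 24.8 ft

Manning's equation rearranged: A R^(2/3) = nQ / (1.486·√S) = 0.039 × 1630 / (1.486 × √0.0011) = 1290.
At y = 28.2 ft: A R^(2/3) = 1499 — too large.
At y = 24.8 ft: A R^(2/3) = 1293 — close enough.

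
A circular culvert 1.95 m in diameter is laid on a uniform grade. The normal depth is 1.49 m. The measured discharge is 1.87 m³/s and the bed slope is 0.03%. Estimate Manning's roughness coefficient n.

For a circular section of diameter D = 1.95 m at depth y = 1.49 m, the central angle is θ = 2 arccos(1 − 2y/D) = 4.255 rad. Then A = (D²/8)(θ − sin θ) = 2.449 m² and P = Dθ/2 = 4.148 m.
Hydraulic radius R = A/P = 2.449/4.148 = 0.5903 m.
Rearranging Manning's equation: n = (1/Q) A R^(2/3) S^(1/2) = (1/1.87) × 2.449 × 0.5903^(2/3) × √0.0003 = 0.016.

n = 0.016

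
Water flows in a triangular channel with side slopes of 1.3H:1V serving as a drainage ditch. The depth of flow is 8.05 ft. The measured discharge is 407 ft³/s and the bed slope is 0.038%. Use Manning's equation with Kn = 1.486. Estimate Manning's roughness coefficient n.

n = 0.013

For a triangular section with side slope z = 1.3: A = zy² = 1.3×8.05² = 84.24 ft²; P = 2y√(1+z²) = 2×8.05×1.64 = 26.41 ft.
Hydraulic radius R = A/P = 84.24/26.41 = 3.19 ft.
Rearranging Manning's equation: n = (1.486/Q) A R^(2/3) S^(1/2) = (1.486/407) × 84.24 × 3.19^(2/3) × √0.00038 = 0.013.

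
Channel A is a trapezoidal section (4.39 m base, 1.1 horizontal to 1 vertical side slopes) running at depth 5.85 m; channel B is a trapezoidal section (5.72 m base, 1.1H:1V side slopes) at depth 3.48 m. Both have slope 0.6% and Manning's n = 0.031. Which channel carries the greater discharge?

channel A

Channel A: With bottom width b = 4.39 m and side slope z = 1.1: A = (b + zy)y = (4.39 + 1.1×5.85)×5.85 = 63.33 m²; P = b + 2y√(1+z²) = 4.39 + 2×5.85×1.487 = 21.78 m. Hydraulic radius R = A/P = 63.33/21.78 = 2.907 m. Q_A = (1/0.031)·63.33·2.907^(2/3)·√0.006 = 322.3 m³/s.
Channel B: With bottom width b = 5.72 m and side slope z = 1.1: A = (b + zy)y = (5.72 + 1.1×3.48)×3.48 = 33.23 m²; P = b + 2y√(1+z²) = 5.72 + 2×3.48×1.487 = 16.07 m. Hydraulic radius R = A/P = 33.23/16.07 = 2.068 m. Q_B = (1/0.031)·33.23·2.068^(2/3)·√0.006 = 134.8 m³/s.
Q_A = 322.3 m³/s vs Q_B = 134.8 m³/s, so channel A carries more.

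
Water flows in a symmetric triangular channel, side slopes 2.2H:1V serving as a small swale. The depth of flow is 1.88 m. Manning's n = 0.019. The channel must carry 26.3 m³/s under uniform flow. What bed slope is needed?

S = 0.00508

For a triangular section with side slope z = 2.2: A = zy² = 2.2×1.88² = 7.776 m²; P = 2y√(1+z²) = 2×1.88×2.417 = 9.086 m.
Hydraulic radius R = A/P = 7.776/9.086 = 0.8557 m.
From Manning's equation, S = [nQ / (1 A R^(2/3))]² = [0.019 × 26.3 / (1 × 7.776 × 0.8557^(2/3))]² = 0.00508.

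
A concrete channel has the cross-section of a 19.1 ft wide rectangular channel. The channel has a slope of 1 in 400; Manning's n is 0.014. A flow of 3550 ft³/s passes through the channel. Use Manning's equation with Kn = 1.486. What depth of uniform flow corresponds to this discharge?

y_n = 11.6 ft

Manning's equation rearranged: A R^(2/3) = nQ / (1.486·√S) = 0.014 × 3550 / (1.486 × √0.0025) = 668.9.
Trying y = 13.9 ft: A R^(2/3) = 843.3 — high.
Trying y = 9.85 ft: A R^(2/3) = 539 — low.
Trying y = 11.6 ft: A R^(2/3) = 668.2 — close enough.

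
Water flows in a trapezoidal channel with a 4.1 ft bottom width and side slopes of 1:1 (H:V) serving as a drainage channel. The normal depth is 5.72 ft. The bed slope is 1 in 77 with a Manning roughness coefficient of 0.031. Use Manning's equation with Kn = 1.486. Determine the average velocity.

V = 10.8 ft/s

With bottom width b = 4.1 ft and side slope z = 1: A = (b + zy)y = (4.1 + 1×5.72)×5.72 = 56.17 ft²; P = b + 2y√(1+z²) = 4.1 + 2×5.72×1.414 = 20.28 ft.
Hydraulic radius R = A/P = 56.17/20.28 = 2.77 ft.
From Manning's equation, V = (1.486/n) R^(2/3) S^(1/2) = (1.486/0.031) × 2.77^(2/3) × 0.01299^(1/2) = 10.8 ft/s.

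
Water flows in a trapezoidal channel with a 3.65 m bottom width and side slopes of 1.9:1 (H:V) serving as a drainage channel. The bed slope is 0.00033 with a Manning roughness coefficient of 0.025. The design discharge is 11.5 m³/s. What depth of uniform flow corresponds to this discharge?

Manning's equation rearranged: A R^(2/3) = nQ / (1·√S) = 0.025 × 11.5 / (√0.00033) = 15.83.
At y = 1.67 m: A R^(2/3) = 11.79 — short.
At y = 2.3 m: A R^(2/3) = 22.68 — over.
At y = 1.93 m: A R^(2/3) = 15.8 — close enough.

y_n = 1.93 m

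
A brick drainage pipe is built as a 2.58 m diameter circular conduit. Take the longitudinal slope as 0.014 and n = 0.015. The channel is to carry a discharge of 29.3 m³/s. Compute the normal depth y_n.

y_n = 2.01 m

Manning's equation rearranged: A R^(2/3) = nQ / (1·√S) = 0.015 × 29.3 / (√0.014) = 3.714.
Try y = 2.18 m: A R^(2/3) = 4.003 — high.
Try y = 1.39 m: A R^(2/3) = 2.21 — low.
Try y = 2.01 m: A R^(2/3) = 3.713 — matches.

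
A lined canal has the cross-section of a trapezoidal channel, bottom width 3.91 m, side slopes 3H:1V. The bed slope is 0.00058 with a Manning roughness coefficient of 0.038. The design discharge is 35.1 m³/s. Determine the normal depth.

Manning's equation rearranged: A R^(2/3) = nQ / (1·√S) = 0.038 × 35.1 / (√0.00058) = 55.38.
Try y = 2.26 m: A R^(2/3) = 29.18 — short.
Try y = 3.01 m: A R^(2/3) = 55.42 — ≈ 55.38.

y_n = 3.01 m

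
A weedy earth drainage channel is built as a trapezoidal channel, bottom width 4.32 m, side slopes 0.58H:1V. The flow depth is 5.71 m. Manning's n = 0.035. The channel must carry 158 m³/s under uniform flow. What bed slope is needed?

With bottom width b = 4.32 m and side slope z = 0.58: A = (b + zy)y = (4.32 + 0.58×5.71)×5.71 = 43.58 m²; P = b + 2y√(1+z²) = 4.32 + 2×5.71×1.156 = 17.52 m.
Hydraulic radius R = A/P = 43.58/17.52 = 2.487 m.
From Manning's equation, S = [nQ / (1 A R^(2/3))]² = [0.035 × 158 / (1 × 43.58 × 2.487^(2/3))]² = 0.00478.

S = 0.00478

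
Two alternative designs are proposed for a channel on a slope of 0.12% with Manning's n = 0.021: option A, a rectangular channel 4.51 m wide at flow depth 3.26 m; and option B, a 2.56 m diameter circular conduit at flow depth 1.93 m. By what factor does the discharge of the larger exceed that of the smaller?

5.08

Channel A: Flow area A = b·y = 4.51 × 3.26 = 14.7 m². Wetted perimeter P = b + 2y = 4.51 + 2×3.26 = 11.03 m. Hydraulic radius R = A/P = 14.7/11.03 = 1.333 m. Q_A = (1/0.021)·14.7·1.333^(2/3)·√0.0012 = 29.38 m³/s.
Channel B: For a circular section of diameter D = 2.56 m at depth y = 1.93 m, the central angle is θ = 2 arccos(1 − 2y/D) = 4.207 rad. Then A = (D²/8)(θ − sin θ) = 4.163 m² and P = Dθ/2 = 5.385 m. Hydraulic radius R = A/P = 4.163/5.385 = 0.7731 m. Q_B = (1/0.021)·4.163·0.7731^(2/3)·√0.0012 = 5.785 m³/s.
The larger discharge is 29.38 m³/s and the smaller is 5.785 m³/s; the ratio is 5.08.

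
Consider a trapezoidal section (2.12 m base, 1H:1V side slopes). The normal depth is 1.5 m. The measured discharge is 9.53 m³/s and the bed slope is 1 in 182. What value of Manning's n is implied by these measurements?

n = 0.038

With bottom width b = 2.12 m and side slope z = 1: A = (b + zy)y = (2.12 + 1×1.5)×1.5 = 5.43 m²; P = b + 2y√(1+z²) = 2.12 + 2×1.5×1.414 = 6.363 m.
Hydraulic radius R = A/P = 5.43/6.363 = 0.8534 m.
Rearranging Manning's equation: n = (1/Q) A R^(2/3) S^(1/2) = (1/9.53) × 5.43 × 0.8534^(2/3) × √0.005495 = 0.038.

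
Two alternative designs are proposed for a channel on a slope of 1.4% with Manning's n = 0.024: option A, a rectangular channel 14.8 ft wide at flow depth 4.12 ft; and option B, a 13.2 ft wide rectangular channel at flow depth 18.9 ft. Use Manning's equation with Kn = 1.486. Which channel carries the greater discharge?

channel B

Channel A: Flow area A = b·y = 14.8 × 4.12 = 60.98 ft². Wetted perimeter P = b + 2y = 14.8 + 2×4.12 = 23.04 ft. Hydraulic radius R = A/P = 60.98/23.04 = 2.647 ft. Q_A = (1.486/0.024)·60.98·2.647^(2/3)·√0.014 = 854.7 ft³/s.
Channel B: Flow area A = b·y = 13.2 × 18.9 = 249.5 ft². Wetted perimeter P = b + 2y = 13.2 + 2×18.9 = 51 ft. Hydraulic radius R = A/P = 249.5/51 = 4.892 ft. Q_B = (1.486/0.024)·249.5·4.892^(2/3)·√0.014 = 5267 ft³/s.
Q_A = 854.7 ft³/s vs Q_B = 5267 ft³/s, so channel B carries more.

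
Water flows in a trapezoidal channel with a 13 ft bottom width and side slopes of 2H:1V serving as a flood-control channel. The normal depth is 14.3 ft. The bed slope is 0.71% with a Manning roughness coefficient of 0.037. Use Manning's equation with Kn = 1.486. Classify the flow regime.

With bottom width b = 13 ft and side slope z = 2: A = (b + zy)y = (13 + 2×14.3)×14.3 = 594.9 ft²; P = b + 2y√(1+z²) = 13 + 2×14.3×2.236 = 76.95 ft.
Hydraulic radius R = A/P = 594.9/76.95 = 7.731 ft.
V = (1.486/n) R^(2/3) √S = (1.486/0.037) × 7.731^(2/3) × √0.0071 = 13.23 ft/s. Hydraulic depth D_h = A/T = 594.9/70.2 = 8.474 ft.
Froude number Fr = V/√(g·D_h) = 13.23/√(32.2×8.474) = 0.801, which is less than 1, so the flow is subcritical.

subcritical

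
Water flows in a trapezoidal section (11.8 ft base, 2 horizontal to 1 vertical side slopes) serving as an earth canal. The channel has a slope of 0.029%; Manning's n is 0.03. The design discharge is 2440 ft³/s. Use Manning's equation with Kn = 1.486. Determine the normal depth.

y_n = 16 ft

Manning's equation rearranged: A R^(2/3) = nQ / (1.486·√S) = 0.03 × 2440 / (1.486 × √0.00029) = 2893.
Try y = 19.8 ft: A R^(2/3) = 4768 — high.
Try y = 14.3 ft: A R^(2/3) = 2238 — low.
Try y = 16 ft: A R^(2/3) = 2898 — matches.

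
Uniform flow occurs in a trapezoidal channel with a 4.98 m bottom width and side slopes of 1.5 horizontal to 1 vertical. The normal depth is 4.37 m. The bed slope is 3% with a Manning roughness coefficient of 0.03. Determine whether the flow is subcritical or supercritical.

With bottom width b = 4.98 m and side slope z = 1.5: A = (b + zy)y = (4.98 + 1.5×4.37)×4.37 = 50.41 m²; P = b + 2y√(1+z²) = 4.98 + 2×4.37×1.803 = 20.74 m.
Hydraulic radius R = A/P = 50.41/20.74 = 2.431 m.
V = (1/n) R^(2/3) √S = (1/0.03) × 2.431^(2/3) × √0.03 = 10.44 m/s. Hydraulic depth D_h = A/T = 50.41/18.09 = 2.787 m.
Froude number Fr = V/√(g·D_h) = 10.44/√(9.81×2.787) = 2, which is greater than 1, so the flow is supercritical.

supercritical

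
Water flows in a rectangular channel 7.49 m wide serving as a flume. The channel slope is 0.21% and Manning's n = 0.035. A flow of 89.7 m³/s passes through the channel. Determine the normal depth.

Manning's equation rearranged: A R^(2/3) = nQ / (1·√S) = 0.035 × 89.7 / (√0.0021) = 68.51.
At y = 6.05 m: A R^(2/3) = 79.26 — too large.
At y = 4.81 m: A R^(2/3) = 59.18 — too small.
At y = 5.39 m: A R^(2/3) = 68.49 — close enough.

y_n = 5.39 m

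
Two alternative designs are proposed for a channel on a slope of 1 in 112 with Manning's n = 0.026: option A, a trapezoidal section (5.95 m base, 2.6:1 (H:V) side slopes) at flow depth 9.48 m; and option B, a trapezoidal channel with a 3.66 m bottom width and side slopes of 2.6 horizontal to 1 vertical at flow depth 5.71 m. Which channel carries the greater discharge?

channel A

Channel A: With bottom width b = 5.95 m and side slope z = 2.6: A = (b + zy)y = (5.95 + 2.6×9.48)×9.48 = 290.1 m²; P = b + 2y√(1+z²) = 5.95 + 2×9.48×2.786 = 58.77 m. Hydraulic radius R = A/P = 290.1/58.77 = 4.936 m. Q_A = (1/0.026)·290.1·4.936^(2/3)·√0.008929 = 3056 m³/s.
Channel B: With bottom width b = 3.66 m and side slope z = 2.6: A = (b + zy)y = (3.66 + 2.6×5.71)×5.71 = 105.7 m²; P = b + 2y√(1+z²) = 3.66 + 2×5.71×2.786 = 35.47 m. Hydraulic radius R = A/P = 105.7/35.47 = 2.979 m. Q_B = (1/0.026)·105.7·2.979^(2/3)·√0.008929 = 795.1 m³/s.
Q_A = 3056 m³/s vs Q_B = 795.1 m³/s, so channel A carries more.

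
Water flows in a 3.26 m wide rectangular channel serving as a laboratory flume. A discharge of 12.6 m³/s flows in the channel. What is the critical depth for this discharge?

y_c = 1.15 m

For a rectangular channel, critical depth y_c = (q²/g)^(1/3) where q = Q/b = 12.6/3.26 = 3.865 m²/s.
So y_c = (3.865²/9.81)^(1/3) = 1.15 m.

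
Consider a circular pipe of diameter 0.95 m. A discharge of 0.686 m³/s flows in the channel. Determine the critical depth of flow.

y_c = 0.478 m

At critical depth, Q² T / (g A³) = 1, i.e. A³/T = Q²/g = 0.686²/9.81 = 0.04797.
At y = 0.41 m: A³/T = 0.02669 — low.
At y = 0.555 m: A³/T = 0.08493 — high.
At y = 0.478 m: A³/T = 0.048 — ≈ 0.04797.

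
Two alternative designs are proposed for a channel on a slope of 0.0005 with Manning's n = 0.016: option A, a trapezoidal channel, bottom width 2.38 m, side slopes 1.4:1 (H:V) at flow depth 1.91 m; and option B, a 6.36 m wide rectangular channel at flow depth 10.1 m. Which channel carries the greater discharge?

Channel A: With bottom width b = 2.38 m and side slope z = 1.4: A = (b + zy)y = (2.38 + 1.4×1.91)×1.91 = 9.653 m²; P = b + 2y√(1+z²) = 2.38 + 2×1.91×1.72 = 8.952 m. Hydraulic radius R = A/P = 9.653/8.952 = 1.078 m. Q_A = (1/0.016)·9.653·1.078^(2/3)·√0.0005 = 14.19 m³/s.
Channel B: Flow area A = b·y = 6.36 × 10.1 = 64.24 m². Wetted perimeter P = b + 2y = 6.36 + 2×10.1 = 26.56 m. Hydraulic radius R = A/P = 64.24/26.56 = 2.419 m. Q_B = (1/0.016)·64.24·2.419^(2/3)·√0.0005 = 161.7 m³/s.
Q_A = 14.19 m³/s vs Q_B = 161.7 m³/s, so channel B carries more.

channel B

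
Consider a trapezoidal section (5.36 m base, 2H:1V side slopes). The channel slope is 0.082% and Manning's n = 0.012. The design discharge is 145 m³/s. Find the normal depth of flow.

Manning's equation rearranged: A R^(2/3) = nQ / (1·√S) = 0.012 × 145 / (√0.00082) = 60.76.
Trying y = 2.77 m: A R^(2/3) = 43.03 — short.
Trying y = 3.73 m: A R^(2/3) = 80.14 — over.
Trying y = 3.27 m: A R^(2/3) = 60.68 — ≈ 60.76.

y_n = 3.27 m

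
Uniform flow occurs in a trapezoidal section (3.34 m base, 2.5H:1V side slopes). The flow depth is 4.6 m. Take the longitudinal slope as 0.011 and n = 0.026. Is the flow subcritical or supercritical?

With bottom width b = 3.34 m and side slope z = 2.5: A = (b + zy)y = (3.34 + 2.5×4.6)×4.6 = 68.26 m²; P = b + 2y√(1+z²) = 3.34 + 2×4.6×2.693 = 28.11 m.
Hydraulic radius R = A/P = 68.26/28.11 = 2.428 m.
V = (1/n) R^(2/3) √S = (1/0.026) × 2.428^(2/3) × √0.011 = 7.288 m/s. Hydraulic depth D_h = A/T = 68.26/26.34 = 2.592 m.
Froude number Fr = V/√(g·D_h) = 7.288/√(9.81×2.592) = 1.45, which is greater than 1, so the flow is supercritical.

supercritical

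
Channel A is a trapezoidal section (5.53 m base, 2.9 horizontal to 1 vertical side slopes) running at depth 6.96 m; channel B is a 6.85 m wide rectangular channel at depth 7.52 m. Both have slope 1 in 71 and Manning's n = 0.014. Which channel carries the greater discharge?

Channel A: With bottom width b = 5.53 m and side slope z = 2.9: A = (b + zy)y = (5.53 + 2.9×6.96)×6.96 = 179 m²; P = b + 2y√(1+z²) = 5.53 + 2×6.96×3.068 = 48.23 m. Hydraulic radius R = A/P = 179/48.23 = 3.711 m. Q_A = (1/0.014)·179·3.711^(2/3)·√0.01408 = 3636 m³/s.
Channel B: Flow area A = b·y = 6.85 × 7.52 = 51.51 m². Wetted perimeter P = b + 2y = 6.85 + 2×7.52 = 21.89 m. Hydraulic radius R = A/P = 51.51/21.89 = 2.353 m. Q_B = (1/0.014)·51.51·2.353^(2/3)·√0.01408 = 772.5 m³/s.
Q_A = 3636 m³/s vs Q_B = 772.5 m³/s, so channel A carries more.

channel A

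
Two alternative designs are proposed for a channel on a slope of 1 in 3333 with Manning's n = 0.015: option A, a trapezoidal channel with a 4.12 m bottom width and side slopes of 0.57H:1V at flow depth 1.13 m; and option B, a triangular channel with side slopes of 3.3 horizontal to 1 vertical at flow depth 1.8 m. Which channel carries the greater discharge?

channel B

Channel A: With bottom width b = 4.12 m and side slope z = 0.57: A = (b + zy)y = (4.12 + 0.57×1.13)×1.13 = 5.383 m²; P = b + 2y√(1+z²) = 4.12 + 2×1.13×1.151 = 6.721 m. Hydraulic radius R = A/P = 5.383/6.721 = 0.8009 m. Q_A = (1/0.015)·5.383·0.8009^(2/3)·√0.0003 = 5.361 m³/s.
Channel B: For a triangular section with side slope z = 3.3: A = zy² = 3.3×1.8² = 10.69 m²; P = 2y√(1+z²) = 2×1.8×3.448 = 12.41 m. Hydraulic radius R = A/P = 10.69/12.41 = 0.8613 m. Q_B = (1/0.015)·10.69·0.8613^(2/3)·√0.0003 = 11.18 m³/s.
Q_A = 5.361 m³/s vs Q_B = 11.18 m³/s, so channel B carries more.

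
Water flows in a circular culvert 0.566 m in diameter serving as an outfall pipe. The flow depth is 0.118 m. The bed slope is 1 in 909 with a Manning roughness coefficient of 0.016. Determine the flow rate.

For a circular section of diameter D = 0.566 m at depth y = 0.118 m, the central angle is θ = 2 arccos(1 − 2y/D) = 1.897 rad. Then A = (D²/8)(θ − sin θ) = 0.03801 m² and P = Dθ/2 = 0.5368 m.
Hydraulic radius R = A/P = 0.03801/0.5368 = 0.07082 m.
Manning's equation: Q = (1/n) A R^(2/3) S^(1/2) = (1/0.016) × 0.03801 × 0.07082^(2/3) × 0.0011^(1/2) = 0.0135 m³/s.

Q = 0.0135 m³/s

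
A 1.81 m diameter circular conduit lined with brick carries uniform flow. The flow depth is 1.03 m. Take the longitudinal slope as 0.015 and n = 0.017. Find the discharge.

For a circular section of diameter D = 1.81 m at depth y = 1.03 m, the central angle is θ = 2 arccos(1 − 2y/D) = 3.419 rad. Then A = (D²/8)(θ − sin θ) = 1.512 m² and P = Dθ/2 = 3.094 m.
Hydraulic radius R = A/P = 1.512/3.094 = 0.4887 m.
Manning's equation: Q = (1/n) A R^(2/3) S^(1/2) = (1/0.017) × 1.512 × 0.4887^(2/3) × 0.015^(1/2) = 6.76 m³/s.

Q = 6.76 m³/s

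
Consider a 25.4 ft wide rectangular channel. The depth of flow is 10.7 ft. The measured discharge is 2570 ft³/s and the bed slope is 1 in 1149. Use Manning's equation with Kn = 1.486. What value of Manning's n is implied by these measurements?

Flow area A = b·y = 25.4 × 10.7 = 271.8 ft². Wetted perimeter P = b + 2y = 25.4 + 2×10.7 = 46.8 ft.
Hydraulic radius R = A/P = 271.8/46.8 = 5.807 ft.
Rearranging Manning's equation: n = (1.486/Q) A R^(2/3) S^(1/2) = (1.486/2570) × 271.8 × 5.807^(2/3) × √0.0008703 = 0.015.

n = 0.015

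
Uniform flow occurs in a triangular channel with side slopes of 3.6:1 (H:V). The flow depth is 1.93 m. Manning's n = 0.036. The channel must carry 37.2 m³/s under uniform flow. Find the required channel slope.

For a triangular section with side slope z = 3.6: A = zy² = 3.6×1.93² = 13.41 m²; P = 2y√(1+z²) = 2×1.93×3.736 = 14.42 m.
Hydraulic radius R = A/P = 13.41/14.42 = 0.9298 m.
From Manning's equation, S = [nQ / (1 A R^(2/3))]² = [0.036 × 37.2 / (1 × 13.41 × 0.9298^(2/3))]² = 0.011.

S = 0.011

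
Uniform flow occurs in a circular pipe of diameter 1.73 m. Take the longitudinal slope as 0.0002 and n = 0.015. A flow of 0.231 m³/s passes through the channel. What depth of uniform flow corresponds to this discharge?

y_n = 0.5 m

Manning's equation rearranged: A R^(2/3) = nQ / (1·√S) = 0.015 × 0.231 / (√0.0002) = 0.245.
At y = 0.631 m: A R^(2/3) = 0.3819 — over.
At y = 0.415 m: A R^(2/3) = 0.1696 — short.
At y = 0.5 m: A R^(2/3) = 0.2449 — matches.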